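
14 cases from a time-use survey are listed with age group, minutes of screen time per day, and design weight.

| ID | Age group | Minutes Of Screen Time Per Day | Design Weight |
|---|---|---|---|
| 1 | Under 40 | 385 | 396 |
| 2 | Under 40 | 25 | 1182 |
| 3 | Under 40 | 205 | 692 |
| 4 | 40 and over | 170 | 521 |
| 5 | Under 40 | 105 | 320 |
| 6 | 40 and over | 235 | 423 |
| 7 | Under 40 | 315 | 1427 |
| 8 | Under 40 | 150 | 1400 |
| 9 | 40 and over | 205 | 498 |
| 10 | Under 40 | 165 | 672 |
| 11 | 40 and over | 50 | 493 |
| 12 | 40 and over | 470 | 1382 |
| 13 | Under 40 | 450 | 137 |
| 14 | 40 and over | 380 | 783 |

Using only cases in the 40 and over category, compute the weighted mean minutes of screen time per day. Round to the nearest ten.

310

40 and over rows: 4, 6, 9, 11, 12, 14
Weighted sum = 170×521 + 235×423 + 205×498 + 50×493 + 470×1382 + 380×783
  = 1261795
Sum of weights = 4100
Weighted mean = 1261795 / 4100 = 307.75488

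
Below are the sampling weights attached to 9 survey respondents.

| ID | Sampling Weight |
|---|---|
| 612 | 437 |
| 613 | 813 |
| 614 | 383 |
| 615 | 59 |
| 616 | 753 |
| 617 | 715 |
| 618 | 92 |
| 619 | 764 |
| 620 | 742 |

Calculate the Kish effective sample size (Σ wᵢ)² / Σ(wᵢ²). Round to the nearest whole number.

7

Σ wᵢ = 437 + 813 + 383 + 59 + 753 + 715 + 92 + 764 + 742 = 4758
Σ wᵢ² = 190969 + 660969 + 146689 + 3481 + 567009 + 511225 + 8464 + 583696 + 550564 = 3223066
n_eff = 4758² / 3223066 = 22638564 / 3223066 = 7.0239219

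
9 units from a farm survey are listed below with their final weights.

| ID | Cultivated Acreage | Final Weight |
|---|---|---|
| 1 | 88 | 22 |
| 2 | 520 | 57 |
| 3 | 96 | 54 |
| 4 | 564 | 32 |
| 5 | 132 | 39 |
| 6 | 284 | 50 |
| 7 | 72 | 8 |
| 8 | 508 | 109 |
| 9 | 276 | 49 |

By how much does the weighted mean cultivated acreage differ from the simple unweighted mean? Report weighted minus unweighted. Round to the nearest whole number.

Unweighted sum = 88 + 520 + 96 + 564 + 132 + 284 + 72 + 508 + 276 = 2540
Unweighted mean = 2540 / 9 = 282.22222
Weighted sum = 88×22 + 520×57 + 96×54 + 564×32 + 132×39 + 284×50 + 72×8 + 508×109 + 276×49
  = 1936 + 29640 + 5184 + 18048 + 5148 + 14200 + 576 + 55372 + 13524 = 143628
Sum of weights = 22 + 57 + 54 + 32 + 39 + 50 + 8 + 109 + 49 = 420
Weighted mean = 143628 / 420 = 341.97143
Difference (weighted minus unweighted) = 59.749206

60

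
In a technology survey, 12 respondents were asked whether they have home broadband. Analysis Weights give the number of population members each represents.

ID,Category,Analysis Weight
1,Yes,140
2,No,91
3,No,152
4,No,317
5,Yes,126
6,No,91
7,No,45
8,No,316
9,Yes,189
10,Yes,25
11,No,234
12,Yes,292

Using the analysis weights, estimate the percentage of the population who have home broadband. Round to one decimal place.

38.3

Sum of weights for 'Yes' = 140 + 126 + 189 + 25 + 292 = 772
Total weight = 140 + 91 + 152 + 317 + 126 + 91 + 45 + 316 + 189 + 25 + 234 + 292 = 2018
Weighted proportion = 772 / 2018 = 0.38255699 → 38.255699%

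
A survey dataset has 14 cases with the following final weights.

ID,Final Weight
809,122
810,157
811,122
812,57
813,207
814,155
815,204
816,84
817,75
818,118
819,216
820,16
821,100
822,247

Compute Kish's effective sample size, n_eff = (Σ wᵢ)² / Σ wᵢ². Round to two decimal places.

11.38

Σ wᵢ = 1880
Σ wᵢ² = 310682
n_eff = 1880² / 310682 = 3534400 / 310682 = 11.376263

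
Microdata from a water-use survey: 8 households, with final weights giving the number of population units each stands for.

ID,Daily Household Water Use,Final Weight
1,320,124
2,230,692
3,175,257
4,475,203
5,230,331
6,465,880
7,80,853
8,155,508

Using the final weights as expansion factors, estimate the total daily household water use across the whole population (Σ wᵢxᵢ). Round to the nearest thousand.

973000

Weighted total = 972550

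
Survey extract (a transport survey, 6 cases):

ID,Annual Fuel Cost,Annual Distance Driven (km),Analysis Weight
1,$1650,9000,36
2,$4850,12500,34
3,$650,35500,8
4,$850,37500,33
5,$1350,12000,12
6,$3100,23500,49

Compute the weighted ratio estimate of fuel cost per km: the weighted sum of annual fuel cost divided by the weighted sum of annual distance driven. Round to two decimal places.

0.12

Σ wᵢ·y = 1650×36 + 4850×34 + 650×8 + 850×33 + 1350×12 + 3100×49
  = 59400 + 164900 + 5200 + 28050 + 16200 + 151900 = 425650
Σ wᵢ·x = 9000×36 + 12500×34 + 35500×8 + 37500×33 + 12000×12 + 23500×49
  = 324000 + 425000 + 284000 + 1237500 + 144000 + 1151500 = 3566000
Ratio = 425650 / 3566000 = 0.11936343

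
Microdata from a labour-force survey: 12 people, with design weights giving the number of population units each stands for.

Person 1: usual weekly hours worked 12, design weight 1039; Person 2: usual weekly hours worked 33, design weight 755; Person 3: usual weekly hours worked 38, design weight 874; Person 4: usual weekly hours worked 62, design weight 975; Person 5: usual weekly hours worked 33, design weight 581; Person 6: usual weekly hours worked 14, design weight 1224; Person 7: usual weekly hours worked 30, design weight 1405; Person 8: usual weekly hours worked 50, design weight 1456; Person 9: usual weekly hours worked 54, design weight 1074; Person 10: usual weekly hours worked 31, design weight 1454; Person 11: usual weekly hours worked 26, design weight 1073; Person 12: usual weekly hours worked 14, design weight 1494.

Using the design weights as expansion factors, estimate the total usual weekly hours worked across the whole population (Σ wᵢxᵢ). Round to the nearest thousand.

434000

Weighted total = 434188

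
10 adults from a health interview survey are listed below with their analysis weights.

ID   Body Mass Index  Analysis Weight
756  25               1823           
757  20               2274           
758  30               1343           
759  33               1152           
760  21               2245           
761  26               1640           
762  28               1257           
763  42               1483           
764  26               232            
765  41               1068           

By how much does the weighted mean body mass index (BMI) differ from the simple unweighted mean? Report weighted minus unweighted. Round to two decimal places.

Unweighted sum = 292
Unweighted mean = 292 / 10 = 29.2
Weighted sum = 25×1823 + 20×2274 + 30×1343 + 33×1152 + 21×2245 + 26×1640 + 28×1257 + 42×1483 + 26×232 + 41×1068
  = 45575 + 45480 + 40290 + 38016 + 47145 + 42640 + 35196 + 62286 + 6032 + 43788 = 406448
Sum of weights = 14517
Weighted mean = 406448 / 14517 = 27.998071
Difference (weighted minus unweighted) = -1.2019288

-1.20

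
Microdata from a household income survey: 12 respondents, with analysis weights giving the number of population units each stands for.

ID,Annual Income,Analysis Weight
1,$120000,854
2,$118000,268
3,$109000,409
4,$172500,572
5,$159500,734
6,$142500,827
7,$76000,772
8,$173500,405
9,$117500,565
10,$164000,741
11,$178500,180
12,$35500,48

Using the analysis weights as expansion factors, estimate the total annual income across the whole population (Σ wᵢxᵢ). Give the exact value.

862960500

Weighted total = 120000×854 + 118000×268 + 109000×409 + 172500×572 + 159500×734 + 142500×827 + 76000×772 + 173500×405 + 117500×565 + 164000×741 + 178500×180 + 35500×48
  = 102480000 + 31624000 + 44581000 + 98670000 + 117073000 + 117847500 + 58672000 + 70267500 + 66387500 + 121524000 + 32130000 + 1704000 = 862960500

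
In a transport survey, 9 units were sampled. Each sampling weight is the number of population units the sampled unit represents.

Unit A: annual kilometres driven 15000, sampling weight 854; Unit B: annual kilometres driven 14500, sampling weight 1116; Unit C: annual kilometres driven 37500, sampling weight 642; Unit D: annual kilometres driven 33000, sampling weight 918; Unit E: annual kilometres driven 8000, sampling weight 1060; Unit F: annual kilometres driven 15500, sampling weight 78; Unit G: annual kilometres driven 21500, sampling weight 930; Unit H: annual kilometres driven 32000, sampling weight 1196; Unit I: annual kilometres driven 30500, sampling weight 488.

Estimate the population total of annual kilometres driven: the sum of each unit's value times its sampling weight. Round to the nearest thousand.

166201000

Weighted total = 166201000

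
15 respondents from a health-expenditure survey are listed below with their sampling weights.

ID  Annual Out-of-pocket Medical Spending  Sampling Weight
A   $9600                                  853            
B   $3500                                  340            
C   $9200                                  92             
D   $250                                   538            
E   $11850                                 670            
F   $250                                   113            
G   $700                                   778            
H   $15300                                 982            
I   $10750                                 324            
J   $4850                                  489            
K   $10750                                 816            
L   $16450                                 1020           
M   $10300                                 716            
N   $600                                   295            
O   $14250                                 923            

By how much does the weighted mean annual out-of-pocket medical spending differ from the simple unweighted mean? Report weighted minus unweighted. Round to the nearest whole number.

1704

Unweighted sum = 118600
Unweighted mean = 118600 / 15 = 7906.6667
Weighted sum = 86006850
Sum of weights = 8949
Weighted mean = 86006850 / 8949 = 9610.7777
Difference (weighted minus unweighted) = 1704.1111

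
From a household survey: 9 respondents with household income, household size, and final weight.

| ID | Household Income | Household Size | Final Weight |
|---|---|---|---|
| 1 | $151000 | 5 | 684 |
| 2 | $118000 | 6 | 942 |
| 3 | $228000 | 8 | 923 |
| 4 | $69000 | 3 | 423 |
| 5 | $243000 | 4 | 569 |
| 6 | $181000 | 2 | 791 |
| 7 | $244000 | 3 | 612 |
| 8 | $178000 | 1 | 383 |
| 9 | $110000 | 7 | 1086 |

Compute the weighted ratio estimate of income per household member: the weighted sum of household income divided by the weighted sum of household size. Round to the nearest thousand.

Σ wᵢ·y = 151000×684 + 118000×942 + 228000×923 + 69000×423 + 243000×569 + 181000×791 + 244000×612 + 178000×383 + 110000×1086
  = 103284000 + 111156000 + 210444000 + 29187000 + 138267000 + 143171000 + 149328000 + 68174000 + 119460000 = 1072471000
Σ wᵢ·x = 5×684 + 6×942 + 8×923 + 3×423 + 4×569 + 2×791 + 3×612 + 1×383 + 7×1086
  = 3420 + 5652 + 7384 + 1269 + 2276 + 1582 + 1836 + 383 + 7602 = 31404
Ratio = 1072471000 / 31404 = 34150.777

34000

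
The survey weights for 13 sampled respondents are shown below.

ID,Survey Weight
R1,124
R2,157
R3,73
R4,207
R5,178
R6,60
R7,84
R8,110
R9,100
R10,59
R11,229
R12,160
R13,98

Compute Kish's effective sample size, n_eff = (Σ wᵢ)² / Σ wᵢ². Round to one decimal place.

11.0

Σ wᵢ = 1639
Σ wᵢ² = 243769
n_eff = 1639² / 243769 = 2686321 / 243769 = 11.019945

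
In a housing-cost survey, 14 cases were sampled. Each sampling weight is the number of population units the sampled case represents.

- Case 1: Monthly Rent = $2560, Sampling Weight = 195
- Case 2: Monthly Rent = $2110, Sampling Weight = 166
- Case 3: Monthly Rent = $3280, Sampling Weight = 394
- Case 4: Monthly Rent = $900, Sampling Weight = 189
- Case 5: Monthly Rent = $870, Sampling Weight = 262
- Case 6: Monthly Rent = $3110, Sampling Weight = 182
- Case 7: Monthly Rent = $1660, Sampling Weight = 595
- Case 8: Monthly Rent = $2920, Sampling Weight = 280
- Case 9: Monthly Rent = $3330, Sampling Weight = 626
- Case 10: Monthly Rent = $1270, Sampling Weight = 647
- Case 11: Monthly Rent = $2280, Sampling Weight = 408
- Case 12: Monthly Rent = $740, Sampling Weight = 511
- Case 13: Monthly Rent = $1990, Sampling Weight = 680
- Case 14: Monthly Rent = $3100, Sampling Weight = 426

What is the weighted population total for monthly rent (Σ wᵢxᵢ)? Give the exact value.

Weighted total = 11799590

11799590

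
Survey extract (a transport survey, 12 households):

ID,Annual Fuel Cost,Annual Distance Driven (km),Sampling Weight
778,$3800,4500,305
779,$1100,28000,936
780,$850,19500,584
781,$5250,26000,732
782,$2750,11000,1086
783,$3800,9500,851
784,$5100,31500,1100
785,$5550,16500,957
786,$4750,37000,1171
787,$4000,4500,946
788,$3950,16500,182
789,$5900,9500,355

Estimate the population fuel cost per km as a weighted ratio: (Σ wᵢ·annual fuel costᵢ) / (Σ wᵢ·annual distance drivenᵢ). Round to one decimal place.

Σ wᵢ·y = 3800×305 + 1100×936 + 850×584 + 5250×732 + 2750×1086 + 3800×851 + 5100×1100 + 5550×957 + 4750×1171 + 4000×946 + 3950×182 + 5900×355
  = 1159000 + 1029600 + 496400 + 3843000 + 2986500 + 3233800 + 5610000 + 5311350 + 5562250 + 3784000 + 718900 + 2094500 = 35829300
Σ wᵢ·x = 182431000
Ratio = 35829300 / 182431000 = 0.19639919

0.2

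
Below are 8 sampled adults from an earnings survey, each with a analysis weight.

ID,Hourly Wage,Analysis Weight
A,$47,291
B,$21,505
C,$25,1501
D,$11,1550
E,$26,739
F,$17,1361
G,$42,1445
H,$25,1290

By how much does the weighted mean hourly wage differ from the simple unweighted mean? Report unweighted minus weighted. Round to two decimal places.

Unweighted sum = 47 + 21 + 25 + 11 + 26 + 17 + 42 + 25 = 214
Unweighted mean = 214 / 8 = 26.75
Weighted sum = 47×291 + 21×505 + 25×1501 + 11×1550 + 26×739 + 17×1361 + 42×1445 + 25×1290
  = 13677 + 10605 + 37525 + 17050 + 19214 + 23137 + 60690 + 32250 = 214148
Sum of weights = 291 + 505 + 1501 + 1550 + 739 + 1361 + 1445 + 1290 = 8682
Weighted mean = 214148 / 8682 = 24.665745
Difference (unweighted minus weighted) = 2.0842548

2.08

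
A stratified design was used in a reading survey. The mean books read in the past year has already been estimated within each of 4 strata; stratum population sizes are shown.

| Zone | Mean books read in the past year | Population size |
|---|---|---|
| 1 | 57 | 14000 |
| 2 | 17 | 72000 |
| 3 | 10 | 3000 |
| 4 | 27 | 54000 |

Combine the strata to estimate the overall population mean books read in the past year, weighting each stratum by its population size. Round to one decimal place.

24.5

Σ Nₕ·x̄ₕ = 57×14000 + 17×72000 + 10×3000 + 27×54000
  = 798000 + 1224000 + 30000 + 1458000 = 3510000
Σ Nₕ = 14000 + 72000 + 3000 + 54000 = 143000
Overall mean = 3510000 / 143000 = 24.545455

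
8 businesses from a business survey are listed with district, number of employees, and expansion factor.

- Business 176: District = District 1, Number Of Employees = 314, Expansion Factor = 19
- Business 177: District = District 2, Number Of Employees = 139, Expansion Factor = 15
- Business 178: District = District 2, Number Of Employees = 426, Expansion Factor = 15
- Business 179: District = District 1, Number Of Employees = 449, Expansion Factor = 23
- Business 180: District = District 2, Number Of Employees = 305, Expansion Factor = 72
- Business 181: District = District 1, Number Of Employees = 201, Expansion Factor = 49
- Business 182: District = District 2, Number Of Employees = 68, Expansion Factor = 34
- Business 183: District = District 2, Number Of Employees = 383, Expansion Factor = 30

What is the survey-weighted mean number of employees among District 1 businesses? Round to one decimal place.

District 1 rows: 176, 179, 181
Weighted sum = 26142
Sum of weights = 91
Weighted mean = 26142 / 91 = 287.27473

287.3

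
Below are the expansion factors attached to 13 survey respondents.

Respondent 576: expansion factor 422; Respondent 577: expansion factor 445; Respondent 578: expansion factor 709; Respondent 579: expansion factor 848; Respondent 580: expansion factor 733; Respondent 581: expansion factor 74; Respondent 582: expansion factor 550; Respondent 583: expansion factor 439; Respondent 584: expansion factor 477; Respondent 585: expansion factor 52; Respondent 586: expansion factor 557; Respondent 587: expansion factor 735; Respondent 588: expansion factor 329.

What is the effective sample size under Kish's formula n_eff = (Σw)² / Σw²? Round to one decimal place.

10.6

Σ wᵢ = 6370
Σ wᵢ² = 3824828
n_eff = 6370² / 3824828 = 40576900 / 3824828 = 10.608817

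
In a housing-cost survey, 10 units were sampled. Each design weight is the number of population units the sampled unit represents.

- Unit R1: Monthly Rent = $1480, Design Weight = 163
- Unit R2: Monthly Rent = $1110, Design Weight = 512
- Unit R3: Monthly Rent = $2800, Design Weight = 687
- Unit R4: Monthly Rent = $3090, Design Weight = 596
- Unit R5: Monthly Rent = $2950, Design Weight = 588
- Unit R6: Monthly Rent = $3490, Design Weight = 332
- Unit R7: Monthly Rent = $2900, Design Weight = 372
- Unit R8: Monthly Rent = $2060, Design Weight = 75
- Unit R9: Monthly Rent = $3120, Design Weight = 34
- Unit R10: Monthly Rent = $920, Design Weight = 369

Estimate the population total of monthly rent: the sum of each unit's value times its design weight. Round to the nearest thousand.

Weighted total = 1480×163 + 1110×512 + 2800×687 + 3090×596 + 2950×588 + 3490×332 + 2900×372 + 2060×75 + 3120×34 + 920×369
  = 241240 + 568320 + 1923600 + 1841640 + 1734600 + 1158680 + 1078800 + 154500 + 106080 + 339480 = 9146940

9147000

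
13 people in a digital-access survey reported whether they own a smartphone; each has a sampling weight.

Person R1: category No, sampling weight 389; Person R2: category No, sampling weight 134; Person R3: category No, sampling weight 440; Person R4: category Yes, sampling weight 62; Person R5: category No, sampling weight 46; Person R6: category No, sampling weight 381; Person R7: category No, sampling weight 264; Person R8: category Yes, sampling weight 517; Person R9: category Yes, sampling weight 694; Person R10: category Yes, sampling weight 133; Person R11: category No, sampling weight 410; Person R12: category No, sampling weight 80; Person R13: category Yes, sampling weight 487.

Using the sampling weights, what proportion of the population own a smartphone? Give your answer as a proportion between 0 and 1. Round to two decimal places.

0.47

Sum of weights for 'Yes' = 62 + 517 + 694 + 133 + 487 = 1893
Total weight = 4037
Weighted proportion = 1893 / 4037 = 0.46891256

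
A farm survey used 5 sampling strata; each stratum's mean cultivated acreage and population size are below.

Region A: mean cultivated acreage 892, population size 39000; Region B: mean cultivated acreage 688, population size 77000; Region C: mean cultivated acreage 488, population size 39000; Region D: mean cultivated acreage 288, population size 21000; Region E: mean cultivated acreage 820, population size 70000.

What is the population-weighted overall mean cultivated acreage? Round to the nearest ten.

690

Σ Nₕ·x̄ₕ = 170244000
Σ Nₕ = 39000 + 77000 + 39000 + 21000 + 70000 = 246000
Overall mean = 170244000 / 246000 = 692.04878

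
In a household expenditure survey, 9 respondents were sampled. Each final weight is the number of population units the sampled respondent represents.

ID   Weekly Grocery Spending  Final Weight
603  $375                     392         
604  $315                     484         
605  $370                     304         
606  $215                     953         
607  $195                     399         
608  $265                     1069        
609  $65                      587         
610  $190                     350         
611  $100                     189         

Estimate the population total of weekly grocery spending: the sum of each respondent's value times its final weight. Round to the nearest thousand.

1101000

Weighted total = 375×392 + 315×484 + 370×304 + 215×953 + 195×399 + 265×1069 + 65×587 + 190×350 + 100×189
  = 147000 + 152460 + 112480 + 204895 + 77805 + 283285 + 38155 + 66500 + 18900 = 1101480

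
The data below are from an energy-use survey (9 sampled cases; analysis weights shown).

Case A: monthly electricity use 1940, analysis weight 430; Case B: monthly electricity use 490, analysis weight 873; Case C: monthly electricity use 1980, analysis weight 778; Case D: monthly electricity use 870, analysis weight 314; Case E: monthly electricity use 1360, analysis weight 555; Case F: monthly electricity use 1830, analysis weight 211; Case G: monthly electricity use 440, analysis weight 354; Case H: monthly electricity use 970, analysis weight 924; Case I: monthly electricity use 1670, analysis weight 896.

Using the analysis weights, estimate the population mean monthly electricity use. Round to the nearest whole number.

Weighted sum = 6764880
Sum of weights = 430 + 873 + 778 + 314 + 555 + 211 + 354 + 924 + 896 = 5335
Weighted mean = 6764880 / 5335 = 1268.0187

1268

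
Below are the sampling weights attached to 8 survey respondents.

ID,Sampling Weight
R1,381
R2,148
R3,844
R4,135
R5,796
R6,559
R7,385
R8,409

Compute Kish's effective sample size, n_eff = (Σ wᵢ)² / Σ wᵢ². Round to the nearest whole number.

Σ wᵢ = 3657
Σ wᵢ² = 145161 + 21904 + 712336 + 18225 + 633616 + 312481 + 148225 + 167281 = 2159229
n_eff = 3657² / 2159229 = 13373649 / 2159229 = 6.193715

6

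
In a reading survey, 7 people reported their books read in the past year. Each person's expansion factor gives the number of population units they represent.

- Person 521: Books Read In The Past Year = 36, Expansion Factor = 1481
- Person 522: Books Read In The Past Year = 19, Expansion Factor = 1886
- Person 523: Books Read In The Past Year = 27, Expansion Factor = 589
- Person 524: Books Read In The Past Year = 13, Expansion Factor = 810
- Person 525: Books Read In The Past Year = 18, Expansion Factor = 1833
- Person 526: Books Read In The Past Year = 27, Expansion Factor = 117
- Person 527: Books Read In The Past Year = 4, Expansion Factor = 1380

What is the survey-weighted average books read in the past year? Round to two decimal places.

19.42

Weighted sum = 36×1481 + 19×1886 + 27×589 + 13×810 + 18×1833 + 27×117 + 4×1380
  = 53316 + 35834 + 15903 + 10530 + 32994 + 3159 + 5520 = 157256
Sum of weights = 1481 + 1886 + 589 + 810 + 1833 + 117 + 1380 = 8096
Weighted mean = 157256 / 8096 = 19.423913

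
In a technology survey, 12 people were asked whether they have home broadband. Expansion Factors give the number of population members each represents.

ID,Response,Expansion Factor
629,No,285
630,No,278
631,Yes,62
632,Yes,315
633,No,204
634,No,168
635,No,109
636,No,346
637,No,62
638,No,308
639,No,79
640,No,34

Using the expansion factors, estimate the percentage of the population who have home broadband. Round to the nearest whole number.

17

Sum of weights for 'Yes' = 62 + 315 = 377
Total weight = 285 + 278 + 62 + 315 + 204 + 168 + 109 + 346 + 62 + 308 + 79 + 34 = 2250
Weighted proportion = 377 / 2250 = 0.16755556 → 16.755556%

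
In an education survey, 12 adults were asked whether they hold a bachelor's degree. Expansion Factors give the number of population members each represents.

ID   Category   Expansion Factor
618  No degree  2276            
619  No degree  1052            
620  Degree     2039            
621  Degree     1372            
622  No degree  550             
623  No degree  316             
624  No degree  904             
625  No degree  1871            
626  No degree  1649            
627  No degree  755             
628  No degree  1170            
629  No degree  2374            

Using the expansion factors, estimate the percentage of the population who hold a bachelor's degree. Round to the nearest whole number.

Sum of weights for 'Degree' = 2039 + 1372 = 3411
Total weight = 2276 + 1052 + 2039 + 1372 + 550 + 316 + 904 + 1871 + 1649 + 755 + 1170 + 2374 = 16328
Weighted proportion = 3411 / 16328 = 0.20890495 → 20.890495%

21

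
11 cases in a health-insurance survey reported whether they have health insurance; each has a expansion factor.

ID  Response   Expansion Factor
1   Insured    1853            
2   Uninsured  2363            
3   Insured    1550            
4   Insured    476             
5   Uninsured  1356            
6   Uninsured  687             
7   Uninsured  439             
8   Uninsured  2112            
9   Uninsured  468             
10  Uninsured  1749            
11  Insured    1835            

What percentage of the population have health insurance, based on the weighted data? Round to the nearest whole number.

38

Sum of weights for 'Insured' = 1853 + 1550 + 476 + 1835 = 5714
Total weight = 1853 + 2363 + 1550 + 476 + 1356 + 687 + 439 + 2112 + 468 + 1749 + 1835 = 14888
Weighted proportion = 5714 / 14888 = 0.38379903 → 38.379903%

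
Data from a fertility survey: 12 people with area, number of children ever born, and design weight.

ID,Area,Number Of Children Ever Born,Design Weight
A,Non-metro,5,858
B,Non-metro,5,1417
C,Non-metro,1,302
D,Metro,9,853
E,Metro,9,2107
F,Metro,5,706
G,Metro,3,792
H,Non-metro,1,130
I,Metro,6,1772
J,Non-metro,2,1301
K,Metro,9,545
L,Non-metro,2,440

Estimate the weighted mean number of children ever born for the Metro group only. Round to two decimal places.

Metro rows: D, E, F, G, I, K
Weighted sum = 48083
Sum of weights = 6775
Weighted mean = 48083 / 6775 = 7.0971218

7.10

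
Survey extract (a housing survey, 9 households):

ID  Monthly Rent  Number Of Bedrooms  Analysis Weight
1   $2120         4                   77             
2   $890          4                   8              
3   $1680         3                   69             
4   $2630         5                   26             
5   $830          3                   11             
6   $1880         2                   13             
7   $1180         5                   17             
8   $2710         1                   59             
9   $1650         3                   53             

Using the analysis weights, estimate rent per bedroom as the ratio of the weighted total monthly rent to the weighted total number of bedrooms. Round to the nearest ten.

630

Σ wᵢ·y = 2120×77 + 890×8 + 1680×69 + 2630×26 + 830×11 + 1880×13 + 1180×17 + 2710×59 + 1650×53
  = 163240 + 7120 + 115920 + 68380 + 9130 + 24440 + 20060 + 159890 + 87450 = 655630
Σ wᵢ·x = 4×77 + 4×8 + 3×69 + 5×26 + 3×11 + 2×13 + 5×17 + 1×59 + 3×53
  = 1039
Ratio = 655630 / 1039 = 631.02021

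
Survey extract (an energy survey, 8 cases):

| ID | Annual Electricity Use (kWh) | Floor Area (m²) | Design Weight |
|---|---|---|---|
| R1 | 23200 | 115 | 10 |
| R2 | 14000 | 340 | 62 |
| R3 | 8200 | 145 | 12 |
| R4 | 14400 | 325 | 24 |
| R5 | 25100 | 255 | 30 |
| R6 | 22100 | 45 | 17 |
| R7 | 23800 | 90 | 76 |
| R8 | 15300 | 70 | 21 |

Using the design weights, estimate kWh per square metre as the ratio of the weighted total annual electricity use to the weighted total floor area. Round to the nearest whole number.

99

Σ wᵢ·y = 23200×10 + 14000×62 + 8200×12 + 14400×24 + 25100×30 + 22100×17 + 23800×76 + 15300×21
  = 232000 + 868000 + 98400 + 345600 + 753000 + 375700 + 1808800 + 321300 = 4802800
Σ wᵢ·x = 115×10 + 340×62 + 145×12 + 325×24 + 255×30 + 45×17 + 90×76 + 70×21
  = 1150 + 21080 + 1740 + 7800 + 7650 + 765 + 6840 + 1470 = 48495
Ratio = 4802800 / 48495 = 99.037014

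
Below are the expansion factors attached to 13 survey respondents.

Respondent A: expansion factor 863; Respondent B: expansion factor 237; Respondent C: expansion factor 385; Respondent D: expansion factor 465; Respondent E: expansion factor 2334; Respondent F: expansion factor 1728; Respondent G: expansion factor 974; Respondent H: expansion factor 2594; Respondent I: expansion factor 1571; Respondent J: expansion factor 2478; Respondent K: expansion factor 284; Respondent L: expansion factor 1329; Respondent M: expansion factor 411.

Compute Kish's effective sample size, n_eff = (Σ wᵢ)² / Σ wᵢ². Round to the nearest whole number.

9

Σ wᵢ = 15653
Σ wᵢ² = 27900783
n_eff = 15653² / 27900783 = 245016409 / 27900783 = 8.7817037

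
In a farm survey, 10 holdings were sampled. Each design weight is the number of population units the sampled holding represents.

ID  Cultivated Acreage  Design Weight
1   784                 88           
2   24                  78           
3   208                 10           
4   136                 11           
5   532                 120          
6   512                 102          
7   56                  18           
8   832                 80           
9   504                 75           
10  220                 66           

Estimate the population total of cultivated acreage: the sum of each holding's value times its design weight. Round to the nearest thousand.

310000

Weighted total = 784×88 + 24×78 + 208×10 + 136×11 + 532×120 + 512×102 + 56×18 + 832×80 + 504×75 + 220×66
  = 310392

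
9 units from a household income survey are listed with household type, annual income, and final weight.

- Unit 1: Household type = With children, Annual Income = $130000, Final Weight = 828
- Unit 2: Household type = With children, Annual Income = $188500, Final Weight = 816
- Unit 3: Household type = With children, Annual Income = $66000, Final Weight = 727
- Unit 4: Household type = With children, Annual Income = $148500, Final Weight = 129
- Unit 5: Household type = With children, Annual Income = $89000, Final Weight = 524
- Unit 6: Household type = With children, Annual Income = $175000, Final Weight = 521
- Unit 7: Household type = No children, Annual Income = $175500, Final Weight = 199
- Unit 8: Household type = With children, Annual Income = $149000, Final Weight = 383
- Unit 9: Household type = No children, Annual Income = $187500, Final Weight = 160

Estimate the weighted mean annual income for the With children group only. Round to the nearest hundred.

With children rows: 1, 2, 3, 4, 5, 6, 8
Weighted sum = 130000×828 + 188500×816 + 66000×727 + 148500×129 + 89000×524 + 175000×521 + 149000×383
  = 107640000 + 153816000 + 47982000 + 19156500 + 46636000 + 91175000 + 57067000 = 523472500
Sum of weights = 828 + 816 + 727 + 129 + 524 + 521 + 383 = 3928
Weighted mean = 523472500 / 3928 = 133266.93

133300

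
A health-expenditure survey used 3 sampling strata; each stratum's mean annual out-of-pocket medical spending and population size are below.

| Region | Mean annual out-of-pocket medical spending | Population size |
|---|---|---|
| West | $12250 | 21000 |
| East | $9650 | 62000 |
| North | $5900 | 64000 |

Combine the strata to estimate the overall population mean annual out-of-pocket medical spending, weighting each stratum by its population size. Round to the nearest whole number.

Σ Nₕ·x̄ₕ = 12250×21000 + 9650×62000 + 5900×64000
  = 257250000 + 598300000 + 377600000 = 1233150000
Σ Nₕ = 21000 + 62000 + 64000 = 147000
Overall mean = 1233150000 / 147000 = 8388.7755

8389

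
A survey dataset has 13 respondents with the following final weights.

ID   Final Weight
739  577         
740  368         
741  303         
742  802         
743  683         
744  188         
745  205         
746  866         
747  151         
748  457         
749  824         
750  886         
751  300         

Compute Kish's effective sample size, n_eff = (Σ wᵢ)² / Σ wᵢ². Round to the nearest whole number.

Σ wᵢ = 6610
Σ wᵢ² = 4282802
n_eff = 6610² / 4282802 = 43692100 / 4282802 = 10.201756

10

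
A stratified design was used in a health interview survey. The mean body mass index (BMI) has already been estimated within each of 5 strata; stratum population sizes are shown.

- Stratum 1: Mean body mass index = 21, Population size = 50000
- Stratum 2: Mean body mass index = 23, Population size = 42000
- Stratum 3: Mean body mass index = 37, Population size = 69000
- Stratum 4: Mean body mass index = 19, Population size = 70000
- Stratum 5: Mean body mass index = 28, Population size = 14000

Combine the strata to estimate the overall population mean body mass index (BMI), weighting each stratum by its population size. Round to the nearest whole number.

26

Σ Nₕ·x̄ₕ = 21×50000 + 23×42000 + 37×69000 + 19×70000 + 28×14000
  = 1050000 + 966000 + 2553000 + 1330000 + 392000 = 6291000
Σ Nₕ = 50000 + 42000 + 69000 + 70000 + 14000 = 245000
Overall mean = 6291000 / 245000 = 25.677551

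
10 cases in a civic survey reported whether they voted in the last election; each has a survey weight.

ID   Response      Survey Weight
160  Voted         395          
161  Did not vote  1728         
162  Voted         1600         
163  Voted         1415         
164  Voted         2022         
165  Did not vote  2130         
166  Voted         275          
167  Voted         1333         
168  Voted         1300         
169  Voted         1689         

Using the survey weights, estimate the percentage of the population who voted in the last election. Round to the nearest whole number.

Sum of weights for 'Voted' = 395 + 1600 + 1415 + 2022 + 275 + 1333 + 1300 + 1689 = 10029
Total weight = 13887
Weighted proportion = 10029 / 13887 = 0.72218622 → 72.218622%

72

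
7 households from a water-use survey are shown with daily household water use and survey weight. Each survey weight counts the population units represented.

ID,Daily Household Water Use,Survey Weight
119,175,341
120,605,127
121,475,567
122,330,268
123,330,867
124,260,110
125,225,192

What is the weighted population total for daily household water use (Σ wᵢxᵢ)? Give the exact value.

Weighted total = 175×341 + 605×127 + 475×567 + 330×268 + 330×867 + 260×110 + 225×192
  = 59675 + 76835 + 269325 + 88440 + 286110 + 28600 + 43200 = 852185

852185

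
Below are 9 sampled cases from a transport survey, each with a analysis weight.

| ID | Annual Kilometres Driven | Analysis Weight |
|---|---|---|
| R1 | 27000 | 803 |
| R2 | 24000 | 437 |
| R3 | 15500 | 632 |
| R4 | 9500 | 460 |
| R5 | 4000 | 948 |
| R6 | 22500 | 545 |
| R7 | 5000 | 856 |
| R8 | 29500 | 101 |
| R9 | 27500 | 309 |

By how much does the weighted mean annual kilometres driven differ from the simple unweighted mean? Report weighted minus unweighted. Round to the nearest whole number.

-2928

Unweighted sum = 27000 + 24000 + 15500 + 9500 + 4000 + 22500 + 5000 + 29500 + 27500 = 164500
Unweighted mean = 164500 / 9 = 18277.778
Weighted sum = 27000×803 + 24000×437 + 15500×632 + 9500×460 + 4000×948 + 22500×545 + 5000×856 + 29500×101 + 27500×309
  = 78146500
Sum of weights = 803 + 437 + 632 + 460 + 948 + 545 + 856 + 101 + 309 = 5091
Weighted mean = 78146500 / 5091 = 15349.931
Difference (weighted minus unweighted) = -2927.8465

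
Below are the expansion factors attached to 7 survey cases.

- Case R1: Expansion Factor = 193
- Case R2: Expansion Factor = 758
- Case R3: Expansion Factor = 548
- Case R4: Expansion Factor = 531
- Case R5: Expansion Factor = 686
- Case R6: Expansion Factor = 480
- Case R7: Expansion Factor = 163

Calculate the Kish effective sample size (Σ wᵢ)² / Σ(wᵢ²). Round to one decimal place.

5.9

Σ wᵢ = 193 + 758 + 548 + 531 + 686 + 480 + 163 = 3359
Σ wᵢ² = 37249 + 574564 + 300304 + 281961 + 470596 + 230400 + 26569 = 1921643
n_eff = 3359² / 1921643 = 11282881 / 1921643 = 5.8714761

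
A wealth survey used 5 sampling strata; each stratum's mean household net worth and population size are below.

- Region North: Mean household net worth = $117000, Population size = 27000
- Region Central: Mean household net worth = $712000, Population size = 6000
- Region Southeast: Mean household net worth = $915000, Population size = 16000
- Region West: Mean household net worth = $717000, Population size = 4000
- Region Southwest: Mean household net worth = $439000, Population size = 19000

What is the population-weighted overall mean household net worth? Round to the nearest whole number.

462222

Σ Nₕ·x̄ₕ = 117000×27000 + 712000×6000 + 915000×16000 + 717000×4000 + 439000×19000
  = 3159000000 + 4272000000 + 14640000000 + 2868000000 + 8341000000 = 33280000000
Σ Nₕ = 27000 + 6000 + 16000 + 4000 + 19000 = 72000
Overall mean = 33280000000 / 72000 = 462222.22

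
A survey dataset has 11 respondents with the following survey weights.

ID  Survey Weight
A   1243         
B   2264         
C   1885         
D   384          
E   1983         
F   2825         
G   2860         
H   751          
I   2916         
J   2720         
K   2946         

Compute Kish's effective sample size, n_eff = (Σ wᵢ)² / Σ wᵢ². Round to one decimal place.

Σ wᵢ = 1243 + 2264 + 1885 + 384 + 1983 + 2825 + 2860 + 751 + 2916 + 2720 + 2946 = 22777
Σ wᵢ² = 55608313
n_eff = 22777² / 55608313 = 518791729 / 55608313 = 9.3293916

9.3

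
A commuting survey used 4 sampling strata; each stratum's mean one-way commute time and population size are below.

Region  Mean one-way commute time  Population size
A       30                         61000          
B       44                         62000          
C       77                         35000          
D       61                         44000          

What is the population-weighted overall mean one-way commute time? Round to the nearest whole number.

Σ Nₕ·x̄ₕ = 30×61000 + 44×62000 + 77×35000 + 61×44000
  = 1830000 + 2728000 + 2695000 + 2684000 = 9937000
Σ Nₕ = 202000
Overall mean = 9937000 / 202000 = 49.193069

49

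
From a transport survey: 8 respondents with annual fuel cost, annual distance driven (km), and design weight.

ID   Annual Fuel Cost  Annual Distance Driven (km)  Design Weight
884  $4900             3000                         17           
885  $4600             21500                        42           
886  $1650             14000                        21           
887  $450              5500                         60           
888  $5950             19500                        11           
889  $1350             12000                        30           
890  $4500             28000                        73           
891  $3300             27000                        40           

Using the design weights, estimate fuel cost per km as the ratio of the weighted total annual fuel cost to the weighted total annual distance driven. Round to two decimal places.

Σ wᵢ·y = 904600
Σ wᵢ·x = 3000×17 + 21500×42 + 14000×21 + 5500×60 + 19500×11 + 12000×30 + 28000×73 + 27000×40
  = 51000 + 903000 + 294000 + 330000 + 214500 + 360000 + 2044000 + 1080000 = 5276500
Ratio = 904600 / 5276500 = 0.1714394

0.17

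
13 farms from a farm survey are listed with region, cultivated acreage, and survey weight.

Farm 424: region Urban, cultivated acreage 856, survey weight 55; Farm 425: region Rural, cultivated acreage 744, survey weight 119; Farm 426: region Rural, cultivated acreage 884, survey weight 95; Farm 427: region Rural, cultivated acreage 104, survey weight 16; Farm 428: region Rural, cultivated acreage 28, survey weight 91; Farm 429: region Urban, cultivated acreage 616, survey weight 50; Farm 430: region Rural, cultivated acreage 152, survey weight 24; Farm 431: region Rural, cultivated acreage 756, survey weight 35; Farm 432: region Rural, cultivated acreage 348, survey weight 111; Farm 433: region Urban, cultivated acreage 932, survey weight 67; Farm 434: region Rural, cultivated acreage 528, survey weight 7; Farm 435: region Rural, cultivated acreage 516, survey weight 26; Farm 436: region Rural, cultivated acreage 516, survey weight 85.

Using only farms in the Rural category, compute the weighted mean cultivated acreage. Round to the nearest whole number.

Rural rows: 425, 426, 427, 428, 430, 431, 432, 434, 435, 436
Weighted sum = 744×119 + 884×95 + 104×16 + 28×91 + 152×24 + 756×35 + 348×111 + 528×7 + 516×26 + 516×85
  = 88536 + 83980 + 1664 + 2548 + 3648 + 26460 + 38628 + 3696 + 13416 + 43860 = 306436
Sum of weights = 609
Weighted mean = 306436 / 609 = 503.17898

503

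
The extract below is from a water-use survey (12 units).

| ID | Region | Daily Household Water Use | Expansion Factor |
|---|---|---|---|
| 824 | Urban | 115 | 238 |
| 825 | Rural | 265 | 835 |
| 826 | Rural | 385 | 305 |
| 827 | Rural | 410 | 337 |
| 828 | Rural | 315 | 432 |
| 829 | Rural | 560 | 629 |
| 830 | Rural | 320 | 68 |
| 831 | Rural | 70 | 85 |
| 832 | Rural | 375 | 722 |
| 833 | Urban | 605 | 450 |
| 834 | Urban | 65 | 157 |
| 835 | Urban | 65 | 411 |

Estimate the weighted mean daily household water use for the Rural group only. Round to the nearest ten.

370

Rural rows: 825, 826, 827, 828, 829, 830, 831, 832
Weighted sum = 265×835 + 385×305 + 410×337 + 315×432 + 560×629 + 320×68 + 70×85 + 375×722
  = 1263650
Sum of weights = 835 + 305 + 337 + 432 + 629 + 68 + 85 + 722 = 3413
Weighted mean = 1263650 / 3413 = 370.24612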